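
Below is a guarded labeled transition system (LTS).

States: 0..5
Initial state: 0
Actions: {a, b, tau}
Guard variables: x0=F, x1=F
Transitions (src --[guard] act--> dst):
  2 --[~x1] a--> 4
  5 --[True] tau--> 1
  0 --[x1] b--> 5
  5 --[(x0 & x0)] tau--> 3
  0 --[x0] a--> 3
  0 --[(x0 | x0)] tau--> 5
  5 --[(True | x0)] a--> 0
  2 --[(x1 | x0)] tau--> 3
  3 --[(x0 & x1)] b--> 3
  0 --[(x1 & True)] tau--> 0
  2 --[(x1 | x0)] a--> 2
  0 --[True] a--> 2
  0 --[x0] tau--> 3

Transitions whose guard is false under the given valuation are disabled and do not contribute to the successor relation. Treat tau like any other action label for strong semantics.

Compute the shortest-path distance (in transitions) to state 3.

Breadth-first toward 3:
  L0 = {0}
  L1 = {2}
  L2 = {4}
3 never appears.

Answer: UNREACHABLE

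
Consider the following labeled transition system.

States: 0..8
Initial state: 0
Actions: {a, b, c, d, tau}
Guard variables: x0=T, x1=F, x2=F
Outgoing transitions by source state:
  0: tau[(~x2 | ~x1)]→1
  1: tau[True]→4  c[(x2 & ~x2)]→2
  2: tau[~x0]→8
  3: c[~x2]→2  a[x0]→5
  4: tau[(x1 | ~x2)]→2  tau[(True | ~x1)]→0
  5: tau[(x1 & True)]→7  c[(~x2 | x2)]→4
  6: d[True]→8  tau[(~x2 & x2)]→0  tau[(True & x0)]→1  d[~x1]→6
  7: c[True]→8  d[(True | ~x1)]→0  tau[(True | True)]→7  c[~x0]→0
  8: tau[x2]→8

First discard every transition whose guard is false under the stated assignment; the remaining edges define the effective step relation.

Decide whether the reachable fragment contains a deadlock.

Answer: DEADLOCK at state 2

Trace:
R = {0,1,2,4}
  0: tau→1  [deg 1]
  1: tau→4  [deg 1]
  2: ∅  [STUCK]
  4: tau→0  tau→2  [deg 2]
Path to 2: tau·tau·tau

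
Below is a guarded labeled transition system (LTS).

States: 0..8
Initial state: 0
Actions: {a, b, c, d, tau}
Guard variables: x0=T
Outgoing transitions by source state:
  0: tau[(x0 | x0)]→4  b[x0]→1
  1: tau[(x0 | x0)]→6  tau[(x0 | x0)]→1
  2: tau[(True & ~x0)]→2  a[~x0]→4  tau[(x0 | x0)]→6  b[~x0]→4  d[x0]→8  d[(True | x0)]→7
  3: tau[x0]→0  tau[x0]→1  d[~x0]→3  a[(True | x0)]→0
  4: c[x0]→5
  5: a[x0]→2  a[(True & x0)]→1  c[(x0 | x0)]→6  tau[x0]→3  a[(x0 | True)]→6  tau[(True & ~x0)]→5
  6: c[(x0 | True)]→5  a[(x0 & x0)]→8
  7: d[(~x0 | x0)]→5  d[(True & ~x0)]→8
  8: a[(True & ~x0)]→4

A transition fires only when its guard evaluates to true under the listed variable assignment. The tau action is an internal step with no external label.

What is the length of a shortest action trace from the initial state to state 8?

Answer: 3

Working:
Layered search for 8:
  L0 = {0}
  L1 = {1,4}
  L2 = {5,6}
  L3 = {2,3,8}
depth(8)=3, e.g. b·tau·a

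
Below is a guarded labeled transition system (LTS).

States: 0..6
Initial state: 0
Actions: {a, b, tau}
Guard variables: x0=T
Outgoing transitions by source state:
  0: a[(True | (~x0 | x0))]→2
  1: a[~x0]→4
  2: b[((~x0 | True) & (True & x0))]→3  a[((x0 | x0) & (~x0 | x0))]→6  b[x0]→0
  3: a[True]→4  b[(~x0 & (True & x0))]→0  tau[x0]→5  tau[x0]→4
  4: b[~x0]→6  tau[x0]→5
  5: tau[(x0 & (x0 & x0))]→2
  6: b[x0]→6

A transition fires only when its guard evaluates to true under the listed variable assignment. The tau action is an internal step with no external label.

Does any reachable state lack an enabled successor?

Reachable = {0,2,3,4,5,6}
  0: a→2  [1 out]
  2: a→6  b→0  b→3  [3 out]
  3: a→4  tau→4  tau→5  [3 out]
  4: tau→5  [1 out]
  5: tau→2  [1 out]
  6: b→6  [1 out]

Answer: DEADLOCK-FREE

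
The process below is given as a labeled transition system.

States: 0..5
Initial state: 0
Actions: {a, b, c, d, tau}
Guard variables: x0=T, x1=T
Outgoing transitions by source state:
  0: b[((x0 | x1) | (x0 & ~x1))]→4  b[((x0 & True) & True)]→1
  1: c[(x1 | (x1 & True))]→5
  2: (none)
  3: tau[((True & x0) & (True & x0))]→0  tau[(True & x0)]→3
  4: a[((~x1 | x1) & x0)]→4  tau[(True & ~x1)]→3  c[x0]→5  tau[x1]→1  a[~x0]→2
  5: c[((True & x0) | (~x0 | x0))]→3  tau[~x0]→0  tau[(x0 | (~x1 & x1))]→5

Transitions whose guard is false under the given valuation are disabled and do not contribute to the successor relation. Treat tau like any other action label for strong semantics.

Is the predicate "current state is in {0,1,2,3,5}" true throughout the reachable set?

Safe = {0,1,2,3,5}
Reachable = {0,1,3,4,5}
  0: ✓
  1: ✓
  3: ✓
  4: outside
  5: ✓
counterexample path to 4: b

Answer: INVARIANT VIOLATED at state 4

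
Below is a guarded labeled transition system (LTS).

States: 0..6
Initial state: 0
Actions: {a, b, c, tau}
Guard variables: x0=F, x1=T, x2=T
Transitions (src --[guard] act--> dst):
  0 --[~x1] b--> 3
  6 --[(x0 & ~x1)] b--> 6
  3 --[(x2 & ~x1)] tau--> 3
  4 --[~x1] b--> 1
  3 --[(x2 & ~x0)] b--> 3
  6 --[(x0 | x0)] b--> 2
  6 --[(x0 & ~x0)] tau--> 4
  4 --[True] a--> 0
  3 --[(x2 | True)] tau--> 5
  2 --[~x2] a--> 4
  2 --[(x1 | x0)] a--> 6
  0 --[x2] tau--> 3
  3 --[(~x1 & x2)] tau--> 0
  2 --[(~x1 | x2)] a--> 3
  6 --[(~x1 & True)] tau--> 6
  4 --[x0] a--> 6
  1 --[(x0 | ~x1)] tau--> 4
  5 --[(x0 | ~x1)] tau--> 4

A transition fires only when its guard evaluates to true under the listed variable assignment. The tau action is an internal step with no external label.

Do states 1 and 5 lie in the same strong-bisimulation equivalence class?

Answer: BISIMILAR

Working:
Refine partition for ~:
  round 0: {{0,1,2,3,4,5,6}}
  round 1: {{0},{1,5,6},{2,4},{3}}
  round 2: {{0},{1,5,6},{2},{3},{4}}
Fixed point at round 3; 5 class(es).
class of 1: {1,5,6}; class of 5: {1,5,6}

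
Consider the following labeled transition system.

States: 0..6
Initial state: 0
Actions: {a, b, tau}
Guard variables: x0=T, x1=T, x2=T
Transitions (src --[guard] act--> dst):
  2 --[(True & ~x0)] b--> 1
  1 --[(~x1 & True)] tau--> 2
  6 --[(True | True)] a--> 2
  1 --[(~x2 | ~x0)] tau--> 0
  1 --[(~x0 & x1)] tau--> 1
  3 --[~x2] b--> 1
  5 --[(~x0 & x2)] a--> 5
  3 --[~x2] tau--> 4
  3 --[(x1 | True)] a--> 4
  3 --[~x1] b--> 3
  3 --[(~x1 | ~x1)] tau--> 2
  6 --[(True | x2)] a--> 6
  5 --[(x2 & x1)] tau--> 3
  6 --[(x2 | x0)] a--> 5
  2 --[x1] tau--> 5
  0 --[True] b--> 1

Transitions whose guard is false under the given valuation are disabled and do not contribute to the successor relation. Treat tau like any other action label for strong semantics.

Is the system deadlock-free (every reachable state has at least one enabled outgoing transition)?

Answer: DEADLOCK at state 1

Working:
Reachable = {0,1}
  0: b→1  [deg 1]
  1: ∅  [no exit]
trace reaching 1: b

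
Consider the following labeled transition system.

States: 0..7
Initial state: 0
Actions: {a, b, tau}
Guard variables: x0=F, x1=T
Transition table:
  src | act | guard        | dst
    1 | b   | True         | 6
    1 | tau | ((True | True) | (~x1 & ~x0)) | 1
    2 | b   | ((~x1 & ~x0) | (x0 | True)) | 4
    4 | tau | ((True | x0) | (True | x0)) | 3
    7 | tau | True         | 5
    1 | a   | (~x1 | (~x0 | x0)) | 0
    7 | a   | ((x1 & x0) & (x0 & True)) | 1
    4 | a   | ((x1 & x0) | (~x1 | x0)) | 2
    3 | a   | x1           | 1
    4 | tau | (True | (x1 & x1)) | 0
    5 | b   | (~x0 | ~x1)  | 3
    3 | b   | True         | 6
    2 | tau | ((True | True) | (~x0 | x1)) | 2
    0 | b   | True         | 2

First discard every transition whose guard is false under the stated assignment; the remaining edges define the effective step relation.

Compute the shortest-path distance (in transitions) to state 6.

Layered search for 6:
  L0 = {0}
  L1 = {2}
  L2 = {4}
  L3 = {3}
  L4 = {1,6}
first hit 6 at d=4 via b·b·tau·b

Answer: 4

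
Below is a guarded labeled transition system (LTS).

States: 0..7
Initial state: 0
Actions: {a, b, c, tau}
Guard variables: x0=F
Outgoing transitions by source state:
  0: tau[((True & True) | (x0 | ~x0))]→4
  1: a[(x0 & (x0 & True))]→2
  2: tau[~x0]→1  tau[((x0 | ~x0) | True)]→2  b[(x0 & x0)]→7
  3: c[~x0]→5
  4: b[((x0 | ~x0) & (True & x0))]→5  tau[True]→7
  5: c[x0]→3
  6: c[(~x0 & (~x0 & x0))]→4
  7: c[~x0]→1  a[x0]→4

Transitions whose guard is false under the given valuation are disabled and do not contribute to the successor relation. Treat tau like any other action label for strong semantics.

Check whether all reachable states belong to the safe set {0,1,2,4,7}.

Safe = {0,1,2,4,7}
R = {0,1,4,7}
  0: safe
  1: safe
  4: safe
  7: safe

Answer: INVARIANT HOLDS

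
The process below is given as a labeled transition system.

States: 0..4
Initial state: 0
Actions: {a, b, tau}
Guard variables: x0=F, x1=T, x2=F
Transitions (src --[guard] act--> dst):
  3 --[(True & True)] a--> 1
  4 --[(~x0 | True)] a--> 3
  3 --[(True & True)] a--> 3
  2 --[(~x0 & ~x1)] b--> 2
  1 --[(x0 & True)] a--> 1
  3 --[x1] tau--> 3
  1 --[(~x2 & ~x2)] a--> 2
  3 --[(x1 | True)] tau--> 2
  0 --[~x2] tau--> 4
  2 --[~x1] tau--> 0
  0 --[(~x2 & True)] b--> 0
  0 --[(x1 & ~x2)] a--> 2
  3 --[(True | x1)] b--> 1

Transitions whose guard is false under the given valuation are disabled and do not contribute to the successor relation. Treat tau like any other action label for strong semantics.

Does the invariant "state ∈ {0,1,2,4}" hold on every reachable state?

Allowed set {0,1,2,4}
Reach set: {0,1,2,3,4}
  0: ok
  1: ok
  2: ok
  3: outside
  4: ok
counterexample path to 3: tau·a

Answer: INVARIANT VIOLATED at state 3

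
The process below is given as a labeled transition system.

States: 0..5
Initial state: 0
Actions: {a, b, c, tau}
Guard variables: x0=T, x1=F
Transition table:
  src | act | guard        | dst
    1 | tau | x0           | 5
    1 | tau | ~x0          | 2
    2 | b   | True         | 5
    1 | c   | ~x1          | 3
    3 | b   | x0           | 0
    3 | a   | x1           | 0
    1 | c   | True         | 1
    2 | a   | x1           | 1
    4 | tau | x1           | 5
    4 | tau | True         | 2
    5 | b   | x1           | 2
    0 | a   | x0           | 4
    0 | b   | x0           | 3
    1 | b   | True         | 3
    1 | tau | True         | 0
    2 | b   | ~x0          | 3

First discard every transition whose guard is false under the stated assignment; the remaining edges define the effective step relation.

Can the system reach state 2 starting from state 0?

After dropping false guards: 10 live edges.
depth 0: {0}
depth 1: {3,4}  now seen {0,3,4}
depth 2: {2}  now seen {0,2,3,4}
depth 3: {5}  now seen {0,2,3,4,5}
R = {0,2,3,4,5}
Path to 2: a·tau

Answer: REACHABLE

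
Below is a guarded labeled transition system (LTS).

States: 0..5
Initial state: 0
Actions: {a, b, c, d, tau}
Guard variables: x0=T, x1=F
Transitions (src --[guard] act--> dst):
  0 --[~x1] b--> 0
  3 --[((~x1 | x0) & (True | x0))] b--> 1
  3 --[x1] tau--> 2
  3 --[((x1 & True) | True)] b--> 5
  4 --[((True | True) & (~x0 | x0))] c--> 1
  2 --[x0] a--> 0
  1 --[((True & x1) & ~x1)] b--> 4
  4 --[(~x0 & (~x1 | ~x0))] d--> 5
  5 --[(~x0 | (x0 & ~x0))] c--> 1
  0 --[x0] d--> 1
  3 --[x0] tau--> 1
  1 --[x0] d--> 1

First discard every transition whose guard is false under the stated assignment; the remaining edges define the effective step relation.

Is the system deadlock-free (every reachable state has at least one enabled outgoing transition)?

R = {0,1}
  0: b→0  d→1  [deg 2]
  1: d→1  [deg 1]

Answer: DEADLOCK-FREE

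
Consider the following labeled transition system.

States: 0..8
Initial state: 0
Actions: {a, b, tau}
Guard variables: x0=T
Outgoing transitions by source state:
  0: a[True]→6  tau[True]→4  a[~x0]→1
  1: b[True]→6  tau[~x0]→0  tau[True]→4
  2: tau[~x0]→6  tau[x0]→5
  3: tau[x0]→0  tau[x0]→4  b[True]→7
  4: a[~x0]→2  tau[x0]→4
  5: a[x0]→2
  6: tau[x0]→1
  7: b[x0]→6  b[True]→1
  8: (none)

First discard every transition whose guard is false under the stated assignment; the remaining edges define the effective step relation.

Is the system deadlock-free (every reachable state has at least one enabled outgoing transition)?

Reach set: {0,1,4,6}
  0: a→6  tau→4  [2 exit(s)]
  1: b→6  tau→4  [2 exit(s)]
  4: tau→4  [1 exit(s)]
  6: tau→1  [1 exit(s)]

Answer: DEADLOCK-FREE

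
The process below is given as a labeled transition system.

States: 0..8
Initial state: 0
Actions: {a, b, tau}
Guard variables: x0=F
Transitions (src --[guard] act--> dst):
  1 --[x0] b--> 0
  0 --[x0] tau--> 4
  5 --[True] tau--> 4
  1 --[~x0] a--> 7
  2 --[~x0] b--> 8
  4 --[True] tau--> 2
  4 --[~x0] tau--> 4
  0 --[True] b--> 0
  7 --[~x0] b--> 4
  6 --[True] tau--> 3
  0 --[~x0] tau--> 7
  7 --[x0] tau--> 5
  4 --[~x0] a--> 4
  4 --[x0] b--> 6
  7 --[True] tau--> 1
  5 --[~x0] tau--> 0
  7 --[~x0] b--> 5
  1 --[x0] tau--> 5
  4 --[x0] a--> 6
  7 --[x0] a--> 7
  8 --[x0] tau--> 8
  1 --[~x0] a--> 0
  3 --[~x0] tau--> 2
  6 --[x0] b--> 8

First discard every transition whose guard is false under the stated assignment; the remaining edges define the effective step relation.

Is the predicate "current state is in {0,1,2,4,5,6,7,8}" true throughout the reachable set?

Answer: INVARIANT HOLDS

Trace:
Inv-set: {0,1,2,4,5,6,7,8}
Reachable = {0,1,2,4,5,7,8}
  0: ok
  1: ok
  2: ok
  4: ok
  5: ok
  7: ok
  8: ok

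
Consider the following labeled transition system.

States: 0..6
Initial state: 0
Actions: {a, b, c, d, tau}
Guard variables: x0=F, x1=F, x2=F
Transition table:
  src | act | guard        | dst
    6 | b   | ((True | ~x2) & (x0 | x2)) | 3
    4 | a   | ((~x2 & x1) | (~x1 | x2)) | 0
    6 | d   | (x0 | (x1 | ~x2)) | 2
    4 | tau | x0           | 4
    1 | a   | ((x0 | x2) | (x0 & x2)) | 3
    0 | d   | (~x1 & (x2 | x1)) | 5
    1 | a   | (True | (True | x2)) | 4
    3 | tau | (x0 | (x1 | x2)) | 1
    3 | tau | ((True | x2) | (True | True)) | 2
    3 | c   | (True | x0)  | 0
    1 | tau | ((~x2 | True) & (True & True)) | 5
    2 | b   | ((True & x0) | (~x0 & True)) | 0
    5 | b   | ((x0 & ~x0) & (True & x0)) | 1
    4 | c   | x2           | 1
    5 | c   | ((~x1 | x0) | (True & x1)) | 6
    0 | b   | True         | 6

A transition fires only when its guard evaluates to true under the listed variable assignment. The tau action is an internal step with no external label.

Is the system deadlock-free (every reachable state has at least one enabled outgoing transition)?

Answer: DEADLOCK-FREE

Analysis:
Reachable = {0,2,6}
  0: b→6  [1 exit(s)]
  2: b→0  [1 exit(s)]
  6: d→2  [1 exit(s)]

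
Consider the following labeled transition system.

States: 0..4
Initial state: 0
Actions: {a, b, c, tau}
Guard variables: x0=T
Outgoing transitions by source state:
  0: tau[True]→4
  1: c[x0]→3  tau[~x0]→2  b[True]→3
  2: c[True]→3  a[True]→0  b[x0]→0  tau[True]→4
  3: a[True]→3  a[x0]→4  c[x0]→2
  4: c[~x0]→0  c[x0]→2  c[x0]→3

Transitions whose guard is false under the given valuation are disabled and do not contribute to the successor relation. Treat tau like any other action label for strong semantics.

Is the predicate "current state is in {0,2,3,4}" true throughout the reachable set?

Answer: INVARIANT HOLDS

Trace:
Safe = {0,2,3,4}
Reachable = {0,2,3,4}
  0: ✓
  2: ✓
  3: ✓
  4: ✓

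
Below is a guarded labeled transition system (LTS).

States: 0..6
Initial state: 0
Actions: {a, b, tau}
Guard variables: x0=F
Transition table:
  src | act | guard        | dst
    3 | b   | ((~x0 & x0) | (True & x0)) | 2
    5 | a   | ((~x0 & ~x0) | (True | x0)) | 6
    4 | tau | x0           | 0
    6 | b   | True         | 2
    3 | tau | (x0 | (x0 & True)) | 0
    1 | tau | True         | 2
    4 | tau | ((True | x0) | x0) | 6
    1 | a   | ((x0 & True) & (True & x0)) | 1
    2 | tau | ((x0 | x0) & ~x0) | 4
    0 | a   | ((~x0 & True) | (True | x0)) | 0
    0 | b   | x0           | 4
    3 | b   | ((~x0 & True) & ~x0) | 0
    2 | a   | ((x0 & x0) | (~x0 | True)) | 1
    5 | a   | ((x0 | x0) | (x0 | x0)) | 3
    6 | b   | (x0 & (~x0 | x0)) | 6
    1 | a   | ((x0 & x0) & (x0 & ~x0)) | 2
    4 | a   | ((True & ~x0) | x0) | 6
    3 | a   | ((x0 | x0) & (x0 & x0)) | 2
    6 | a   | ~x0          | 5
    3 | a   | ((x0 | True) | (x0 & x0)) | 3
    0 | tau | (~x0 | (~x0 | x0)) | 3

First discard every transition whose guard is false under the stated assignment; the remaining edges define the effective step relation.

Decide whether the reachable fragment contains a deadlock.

Answer: DEADLOCK-FREE

Working:
R = {0,3}
  0: a→0  tau→3  [2 exit(s)]
  3: a→3  b→0  [2 exit(s)]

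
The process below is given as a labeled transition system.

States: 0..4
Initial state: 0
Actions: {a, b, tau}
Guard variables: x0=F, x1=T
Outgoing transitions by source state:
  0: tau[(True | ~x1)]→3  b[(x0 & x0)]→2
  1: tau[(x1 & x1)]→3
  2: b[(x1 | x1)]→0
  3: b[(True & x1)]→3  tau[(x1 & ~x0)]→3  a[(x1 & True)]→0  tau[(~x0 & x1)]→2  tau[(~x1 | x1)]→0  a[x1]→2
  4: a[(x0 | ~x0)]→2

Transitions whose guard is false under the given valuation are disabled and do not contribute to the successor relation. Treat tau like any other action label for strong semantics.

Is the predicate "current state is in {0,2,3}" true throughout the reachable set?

Answer: INVARIANT HOLDS

Working:
Allowed set {0,2,3}
R = {0,2,3}
  0: ✓
  2: ✓
  3: ✓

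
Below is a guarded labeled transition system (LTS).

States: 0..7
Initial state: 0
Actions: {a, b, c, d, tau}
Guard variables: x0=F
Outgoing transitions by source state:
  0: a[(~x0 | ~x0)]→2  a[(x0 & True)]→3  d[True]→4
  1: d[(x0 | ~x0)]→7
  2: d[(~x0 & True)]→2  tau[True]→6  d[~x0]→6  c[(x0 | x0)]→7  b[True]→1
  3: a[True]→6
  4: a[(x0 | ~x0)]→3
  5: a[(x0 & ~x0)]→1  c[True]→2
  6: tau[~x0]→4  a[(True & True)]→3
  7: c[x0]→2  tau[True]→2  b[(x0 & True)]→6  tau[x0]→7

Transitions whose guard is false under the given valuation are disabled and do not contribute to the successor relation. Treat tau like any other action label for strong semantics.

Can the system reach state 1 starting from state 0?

After dropping false guards: 13 live edges.
L0 = {0}
L1 = {2,4}  now seen {0,2,4}
L2 = {1,3,6}  now seen {0,1,2,3,4,6}
L3 = {7}  now seen {0,1,2,3,4,6,7}
R = {0,1,2,3,4,6,7}
witness 1: a·b

Answer: REACHABLE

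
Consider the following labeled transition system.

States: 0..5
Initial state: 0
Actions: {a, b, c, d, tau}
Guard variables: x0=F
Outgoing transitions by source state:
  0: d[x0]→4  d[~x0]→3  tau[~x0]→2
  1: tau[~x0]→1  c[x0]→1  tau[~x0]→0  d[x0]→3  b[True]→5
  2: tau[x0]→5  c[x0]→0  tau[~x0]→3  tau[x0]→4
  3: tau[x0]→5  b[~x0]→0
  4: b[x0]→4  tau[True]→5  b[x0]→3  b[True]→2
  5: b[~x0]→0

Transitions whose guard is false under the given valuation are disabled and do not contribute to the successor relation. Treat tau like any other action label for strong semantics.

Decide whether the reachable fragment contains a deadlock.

Answer: DEADLOCK-FREE

Working:
Reachable = {0,2,3}
  0: d→3  tau→2  [2 exit(s)]
  2: tau→3  [1 exit(s)]
  3: b→0  [1 exit(s)]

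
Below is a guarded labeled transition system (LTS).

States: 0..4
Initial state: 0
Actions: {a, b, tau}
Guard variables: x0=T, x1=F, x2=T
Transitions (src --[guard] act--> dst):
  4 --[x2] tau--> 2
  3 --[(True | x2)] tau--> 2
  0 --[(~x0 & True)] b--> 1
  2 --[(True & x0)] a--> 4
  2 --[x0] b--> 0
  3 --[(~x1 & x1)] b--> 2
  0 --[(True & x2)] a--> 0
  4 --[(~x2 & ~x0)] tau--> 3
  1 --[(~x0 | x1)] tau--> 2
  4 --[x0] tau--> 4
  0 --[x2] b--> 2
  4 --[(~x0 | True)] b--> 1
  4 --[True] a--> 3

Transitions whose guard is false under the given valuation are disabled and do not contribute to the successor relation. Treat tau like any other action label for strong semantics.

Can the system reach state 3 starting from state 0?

Answer: REACHABLE

Working:
Guard filter leaves 9 enabled edge(s).
L0 = {0}
L1 = {2}  now seen {0,2}
L2 = {4}  now seen {0,2,4}
L3 = {1,3}  now seen {0,1,2,3,4}
R = {0,1,2,3,4}
witness 3: b·a·a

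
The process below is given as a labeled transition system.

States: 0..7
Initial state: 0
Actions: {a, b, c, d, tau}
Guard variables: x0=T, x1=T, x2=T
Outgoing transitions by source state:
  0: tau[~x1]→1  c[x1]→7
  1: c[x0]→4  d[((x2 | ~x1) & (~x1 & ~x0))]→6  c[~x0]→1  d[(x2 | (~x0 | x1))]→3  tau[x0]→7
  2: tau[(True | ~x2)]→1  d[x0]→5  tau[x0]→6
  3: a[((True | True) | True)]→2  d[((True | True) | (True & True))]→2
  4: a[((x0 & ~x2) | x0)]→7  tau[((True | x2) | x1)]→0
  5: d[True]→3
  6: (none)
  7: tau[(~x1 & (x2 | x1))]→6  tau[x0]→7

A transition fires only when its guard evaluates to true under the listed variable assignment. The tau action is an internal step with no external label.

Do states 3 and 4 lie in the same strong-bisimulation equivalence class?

Refine partition for ~:
  π0 = {{0,1,2,3,4,5,6,7}}
  π1 = {{0},{1},{2},{3},{4},{5},{6},{7}}
8 equivalence class(es) (converged in 2)
3∈{3}, 4∈{4}

Answer: NOT BISIMILAR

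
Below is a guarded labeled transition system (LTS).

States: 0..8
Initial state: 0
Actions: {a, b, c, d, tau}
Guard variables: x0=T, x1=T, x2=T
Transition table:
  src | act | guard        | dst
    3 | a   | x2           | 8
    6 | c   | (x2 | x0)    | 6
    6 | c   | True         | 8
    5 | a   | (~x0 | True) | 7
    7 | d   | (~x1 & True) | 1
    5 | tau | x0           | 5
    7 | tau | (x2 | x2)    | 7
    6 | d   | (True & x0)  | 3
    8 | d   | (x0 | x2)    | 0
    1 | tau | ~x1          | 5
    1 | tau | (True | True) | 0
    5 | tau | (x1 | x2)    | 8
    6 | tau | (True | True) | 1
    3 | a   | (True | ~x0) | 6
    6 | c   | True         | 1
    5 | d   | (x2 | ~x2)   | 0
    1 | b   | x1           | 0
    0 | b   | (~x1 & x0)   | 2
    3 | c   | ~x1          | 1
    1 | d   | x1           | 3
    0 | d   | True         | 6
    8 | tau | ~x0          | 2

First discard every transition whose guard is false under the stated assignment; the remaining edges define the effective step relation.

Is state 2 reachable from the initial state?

Answer: UNREACHABLE

Trace:
Guard filter leaves 17 enabled edge(s).
depth 0: {0}
depth 1: {6}  cumulative {0,6}
depth 2: {1,3,8}  cumulative {0,1,3,6,8}
Reachable = {0,1,3,6,8}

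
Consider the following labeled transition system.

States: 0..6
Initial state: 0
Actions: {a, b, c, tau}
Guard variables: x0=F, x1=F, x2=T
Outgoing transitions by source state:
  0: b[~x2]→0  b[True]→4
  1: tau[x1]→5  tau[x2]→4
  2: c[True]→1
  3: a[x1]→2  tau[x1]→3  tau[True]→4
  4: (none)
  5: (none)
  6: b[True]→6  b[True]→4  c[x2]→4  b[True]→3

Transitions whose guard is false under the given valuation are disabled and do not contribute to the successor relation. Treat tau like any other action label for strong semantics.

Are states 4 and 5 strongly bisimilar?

Bisimulation quotient by refinement:
  P[0] = {{0,1,2,3,4,5,6}}
  P[1] = {{0},{1,3},{2},{4,5},{6}}
5 equivalence class(es) (converged in 2)
4∈{4,5}, 5∈{4,5}

Answer: BISIMILAR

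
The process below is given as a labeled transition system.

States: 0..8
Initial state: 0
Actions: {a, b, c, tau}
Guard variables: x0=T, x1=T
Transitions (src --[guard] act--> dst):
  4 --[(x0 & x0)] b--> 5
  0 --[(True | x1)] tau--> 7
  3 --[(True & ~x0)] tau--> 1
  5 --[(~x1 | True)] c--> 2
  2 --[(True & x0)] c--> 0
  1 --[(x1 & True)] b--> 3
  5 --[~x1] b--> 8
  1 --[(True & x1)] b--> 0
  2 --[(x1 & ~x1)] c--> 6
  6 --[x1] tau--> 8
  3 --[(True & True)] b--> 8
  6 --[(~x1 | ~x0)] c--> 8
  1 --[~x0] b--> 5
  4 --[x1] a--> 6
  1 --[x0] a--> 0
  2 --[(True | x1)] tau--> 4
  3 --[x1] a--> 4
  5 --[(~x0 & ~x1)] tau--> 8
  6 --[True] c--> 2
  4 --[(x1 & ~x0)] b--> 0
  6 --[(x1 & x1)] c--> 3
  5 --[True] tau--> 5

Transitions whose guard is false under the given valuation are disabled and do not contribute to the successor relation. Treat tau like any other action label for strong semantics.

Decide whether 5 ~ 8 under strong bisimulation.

Compute ~ classes (split until stable):
  π0 = {{0,1,2,3,4,5,6,7,8}}
  π1 = {{0},{1,3,4},{2,5,6},{7,8}}
  π2 = {{0},{1},{2},{3},{4},{5},{6},{7,8}}
8 equivalence class(es) (converged in 3)
[5]={5}  [8]={7,8}

Answer: NOT BISIMILAR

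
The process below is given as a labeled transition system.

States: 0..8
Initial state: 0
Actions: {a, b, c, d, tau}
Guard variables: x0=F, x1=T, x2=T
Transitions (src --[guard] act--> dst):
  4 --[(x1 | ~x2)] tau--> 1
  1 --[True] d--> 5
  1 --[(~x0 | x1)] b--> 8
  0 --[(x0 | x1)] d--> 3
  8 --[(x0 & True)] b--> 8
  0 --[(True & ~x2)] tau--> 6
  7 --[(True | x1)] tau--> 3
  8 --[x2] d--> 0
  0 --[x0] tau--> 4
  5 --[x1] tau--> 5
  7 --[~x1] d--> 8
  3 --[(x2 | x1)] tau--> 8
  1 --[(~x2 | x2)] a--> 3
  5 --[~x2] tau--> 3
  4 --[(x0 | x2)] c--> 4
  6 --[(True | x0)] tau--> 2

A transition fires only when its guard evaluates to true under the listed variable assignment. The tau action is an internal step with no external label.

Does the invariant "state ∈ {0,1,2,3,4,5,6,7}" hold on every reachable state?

Answer: INVARIANT VIOLATED at state 8

Working:
Safe = {0,1,2,3,4,5,6,7}
Reach set: {0,3,8}
  0: ok
  3: ok
  8: VIOLATES
counterexample path to 8: d·tau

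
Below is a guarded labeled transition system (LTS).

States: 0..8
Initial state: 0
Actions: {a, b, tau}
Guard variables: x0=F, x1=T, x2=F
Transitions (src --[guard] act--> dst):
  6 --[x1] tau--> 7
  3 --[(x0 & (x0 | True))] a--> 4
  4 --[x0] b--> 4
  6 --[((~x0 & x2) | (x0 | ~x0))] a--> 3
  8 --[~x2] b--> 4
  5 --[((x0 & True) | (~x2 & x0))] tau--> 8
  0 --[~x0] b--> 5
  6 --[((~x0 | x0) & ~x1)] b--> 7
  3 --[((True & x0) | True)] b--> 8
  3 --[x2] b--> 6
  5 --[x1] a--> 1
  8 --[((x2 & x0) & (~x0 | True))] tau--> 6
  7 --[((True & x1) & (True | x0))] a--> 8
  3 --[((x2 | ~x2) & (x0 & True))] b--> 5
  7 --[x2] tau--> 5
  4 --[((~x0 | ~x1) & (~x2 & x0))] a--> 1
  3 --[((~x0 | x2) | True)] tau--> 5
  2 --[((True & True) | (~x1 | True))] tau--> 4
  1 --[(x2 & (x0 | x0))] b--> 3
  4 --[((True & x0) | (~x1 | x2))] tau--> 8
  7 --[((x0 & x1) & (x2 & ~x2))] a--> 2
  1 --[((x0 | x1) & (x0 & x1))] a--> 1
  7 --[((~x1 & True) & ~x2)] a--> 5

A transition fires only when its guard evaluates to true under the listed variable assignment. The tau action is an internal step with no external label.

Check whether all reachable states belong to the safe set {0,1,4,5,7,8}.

Inv-set: {0,1,4,5,7,8}
Reach set: {0,1,5}
  0: safe
  1: safe
  5: safe

Answer: INVARIANT HOLDS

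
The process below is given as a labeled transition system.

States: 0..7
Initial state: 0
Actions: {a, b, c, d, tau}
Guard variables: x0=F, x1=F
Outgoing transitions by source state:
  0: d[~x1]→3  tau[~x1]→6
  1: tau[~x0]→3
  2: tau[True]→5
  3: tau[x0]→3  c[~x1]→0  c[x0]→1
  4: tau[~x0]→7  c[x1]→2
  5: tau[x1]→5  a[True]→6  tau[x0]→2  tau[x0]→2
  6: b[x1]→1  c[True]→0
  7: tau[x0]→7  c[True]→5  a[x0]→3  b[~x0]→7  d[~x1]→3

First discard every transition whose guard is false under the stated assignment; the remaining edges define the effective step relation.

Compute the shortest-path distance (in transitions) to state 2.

Layered search for 2:
  depth 0: {0}
  depth 1: {3,6}
2 never appears.

Answer: UNREACHABLE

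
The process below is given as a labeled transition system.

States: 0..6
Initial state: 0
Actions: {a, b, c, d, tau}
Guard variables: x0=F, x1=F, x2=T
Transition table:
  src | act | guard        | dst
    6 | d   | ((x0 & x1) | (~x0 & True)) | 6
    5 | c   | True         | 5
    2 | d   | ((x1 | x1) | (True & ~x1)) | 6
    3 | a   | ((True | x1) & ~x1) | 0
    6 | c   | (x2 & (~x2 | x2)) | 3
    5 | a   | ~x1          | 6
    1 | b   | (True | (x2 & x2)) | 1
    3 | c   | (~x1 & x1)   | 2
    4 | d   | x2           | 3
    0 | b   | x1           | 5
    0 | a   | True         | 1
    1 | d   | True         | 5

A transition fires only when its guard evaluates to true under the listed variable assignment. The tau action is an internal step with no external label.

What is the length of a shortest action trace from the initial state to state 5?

Answer: 2

Working:
Breadth-first toward 5:
  depth 0: {0}
  depth 1: {1}
  depth 2: {5}
depth(5)=2, e.g. a·d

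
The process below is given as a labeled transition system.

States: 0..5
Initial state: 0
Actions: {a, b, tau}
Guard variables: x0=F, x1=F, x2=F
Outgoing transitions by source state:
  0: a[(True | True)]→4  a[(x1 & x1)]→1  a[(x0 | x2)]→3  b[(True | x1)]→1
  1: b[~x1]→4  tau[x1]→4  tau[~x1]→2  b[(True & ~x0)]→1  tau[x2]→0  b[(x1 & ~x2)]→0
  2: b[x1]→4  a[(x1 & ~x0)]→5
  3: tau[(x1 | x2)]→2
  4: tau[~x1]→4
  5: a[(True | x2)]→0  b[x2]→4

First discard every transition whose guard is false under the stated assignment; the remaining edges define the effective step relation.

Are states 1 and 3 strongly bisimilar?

Compute ~ classes (split until stable):
  P[0] = {{0,1,2,3,4,5}}
  P[1] = {{0},{1},{2,3},{4},{5}}
5 equivalence class(es) (converged in 2)
1∈{1}, 3∈{2,3}

Answer: NOT BISIMILAR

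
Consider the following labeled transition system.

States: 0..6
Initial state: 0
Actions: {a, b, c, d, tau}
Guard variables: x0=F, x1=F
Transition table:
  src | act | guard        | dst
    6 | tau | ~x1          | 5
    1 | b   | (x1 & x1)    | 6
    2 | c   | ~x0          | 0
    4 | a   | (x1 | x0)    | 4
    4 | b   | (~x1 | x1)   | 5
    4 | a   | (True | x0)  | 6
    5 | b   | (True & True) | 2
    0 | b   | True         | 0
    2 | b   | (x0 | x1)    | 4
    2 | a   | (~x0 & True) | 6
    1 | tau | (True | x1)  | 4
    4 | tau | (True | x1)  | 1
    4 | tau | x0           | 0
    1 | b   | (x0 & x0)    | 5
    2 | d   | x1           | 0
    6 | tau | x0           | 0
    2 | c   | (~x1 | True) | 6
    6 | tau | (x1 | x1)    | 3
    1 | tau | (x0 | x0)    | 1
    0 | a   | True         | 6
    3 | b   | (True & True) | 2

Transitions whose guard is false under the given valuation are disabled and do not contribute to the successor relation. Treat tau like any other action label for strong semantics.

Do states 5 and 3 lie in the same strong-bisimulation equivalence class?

Compute ~ classes (split until stable):
  P[0] = {{0,1,2,3,4,5,6}}
  P[1] = {{0},{1,6},{2},{3,5},{4}}
  P[2] = {{0},{1},{2},{3,5},{4},{6}}
6 equivalence class(es) (converged in 3)
[5]={3,5}  [3]={3,5}

Answer: BISIMILAR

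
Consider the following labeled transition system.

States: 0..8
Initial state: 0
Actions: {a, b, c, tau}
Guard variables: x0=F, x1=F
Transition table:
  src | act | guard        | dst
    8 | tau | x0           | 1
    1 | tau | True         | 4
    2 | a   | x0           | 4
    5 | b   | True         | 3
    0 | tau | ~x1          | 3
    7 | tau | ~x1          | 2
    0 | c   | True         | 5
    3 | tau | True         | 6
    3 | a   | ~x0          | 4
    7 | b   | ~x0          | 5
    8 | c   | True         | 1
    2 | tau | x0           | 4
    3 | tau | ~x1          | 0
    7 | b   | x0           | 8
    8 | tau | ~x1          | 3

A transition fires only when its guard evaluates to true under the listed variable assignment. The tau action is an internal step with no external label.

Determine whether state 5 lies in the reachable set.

11 transition(s) survive guard evaluation.
L0 = {0}
L1 = {3,5}  total {0,3,5}
L2 = {4,6}  total {0,3,4,5,6}
Reach set: {0,3,4,5,6}
Path to 5: c

Answer: REACHABLE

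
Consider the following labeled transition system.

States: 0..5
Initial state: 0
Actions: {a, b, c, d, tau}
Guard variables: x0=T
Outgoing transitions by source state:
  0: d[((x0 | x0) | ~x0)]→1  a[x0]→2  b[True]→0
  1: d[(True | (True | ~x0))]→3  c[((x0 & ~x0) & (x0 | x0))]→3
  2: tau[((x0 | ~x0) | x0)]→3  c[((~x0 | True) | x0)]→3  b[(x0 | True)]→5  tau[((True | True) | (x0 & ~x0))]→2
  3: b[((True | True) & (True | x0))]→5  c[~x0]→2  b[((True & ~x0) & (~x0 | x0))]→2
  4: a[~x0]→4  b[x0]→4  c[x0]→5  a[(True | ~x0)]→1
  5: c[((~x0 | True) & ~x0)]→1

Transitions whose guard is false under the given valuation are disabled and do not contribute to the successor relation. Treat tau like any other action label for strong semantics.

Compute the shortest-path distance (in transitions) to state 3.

Answer: 2

Trace:
Layered search for 3:
  Layer 0: {0}
  Layer 1: {1,2}
  Layer 2: {3,5}
3 enters at depth 2; path a·c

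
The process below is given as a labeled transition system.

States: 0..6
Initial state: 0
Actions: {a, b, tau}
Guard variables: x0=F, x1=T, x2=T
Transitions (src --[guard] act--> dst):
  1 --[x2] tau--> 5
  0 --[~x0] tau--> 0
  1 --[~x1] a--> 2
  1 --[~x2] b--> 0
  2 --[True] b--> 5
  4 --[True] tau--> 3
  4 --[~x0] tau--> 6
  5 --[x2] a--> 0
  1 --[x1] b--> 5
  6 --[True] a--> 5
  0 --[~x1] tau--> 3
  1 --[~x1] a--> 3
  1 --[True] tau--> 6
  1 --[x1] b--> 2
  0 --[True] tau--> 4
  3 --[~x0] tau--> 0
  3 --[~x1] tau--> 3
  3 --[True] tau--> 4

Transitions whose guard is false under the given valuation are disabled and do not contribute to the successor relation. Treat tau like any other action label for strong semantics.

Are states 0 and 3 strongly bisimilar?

Bisimulation quotient by refinement:
  P[0] = {{0,1,2,3,4,5,6}}
  P[1] = {{0,3,4},{1},{2},{5,6}}
  P[2] = {{0,3},{1},{2},{4},{5},{6}}
6 equivalence class(es) (converged in 3)
[0]={0,3}  [3]={0,3}

Answer: BISIMILAR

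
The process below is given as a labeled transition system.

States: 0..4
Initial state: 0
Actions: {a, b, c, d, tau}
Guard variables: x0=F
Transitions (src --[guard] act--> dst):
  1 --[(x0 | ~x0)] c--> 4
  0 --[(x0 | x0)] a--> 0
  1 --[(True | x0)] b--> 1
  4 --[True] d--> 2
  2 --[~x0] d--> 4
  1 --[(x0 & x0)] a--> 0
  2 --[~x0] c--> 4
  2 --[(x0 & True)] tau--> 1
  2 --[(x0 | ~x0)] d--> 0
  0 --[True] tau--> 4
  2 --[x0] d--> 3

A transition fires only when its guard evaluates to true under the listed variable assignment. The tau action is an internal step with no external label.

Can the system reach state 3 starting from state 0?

After dropping false guards: 7 live edges.
L0 = {0}
L1 = {4}  cumulative {0,4}
L2 = {2}  cumulative {0,2,4}
Reach set: {0,2,4}

Answer: UNREACHABLE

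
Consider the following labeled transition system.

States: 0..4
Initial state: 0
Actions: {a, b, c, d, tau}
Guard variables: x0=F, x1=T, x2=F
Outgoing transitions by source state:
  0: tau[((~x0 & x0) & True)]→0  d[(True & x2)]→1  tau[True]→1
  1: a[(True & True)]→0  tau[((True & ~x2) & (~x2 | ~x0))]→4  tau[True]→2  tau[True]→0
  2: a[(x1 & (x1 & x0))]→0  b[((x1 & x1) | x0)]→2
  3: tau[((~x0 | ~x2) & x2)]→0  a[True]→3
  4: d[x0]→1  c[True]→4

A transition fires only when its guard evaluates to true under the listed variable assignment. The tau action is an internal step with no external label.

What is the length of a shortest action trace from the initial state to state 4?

BFS to 4:
  L0 = {0}
  L1 = {1}
  L2 = {2,4}
first hit 4 at d=2 via tau·tau

Answer: 2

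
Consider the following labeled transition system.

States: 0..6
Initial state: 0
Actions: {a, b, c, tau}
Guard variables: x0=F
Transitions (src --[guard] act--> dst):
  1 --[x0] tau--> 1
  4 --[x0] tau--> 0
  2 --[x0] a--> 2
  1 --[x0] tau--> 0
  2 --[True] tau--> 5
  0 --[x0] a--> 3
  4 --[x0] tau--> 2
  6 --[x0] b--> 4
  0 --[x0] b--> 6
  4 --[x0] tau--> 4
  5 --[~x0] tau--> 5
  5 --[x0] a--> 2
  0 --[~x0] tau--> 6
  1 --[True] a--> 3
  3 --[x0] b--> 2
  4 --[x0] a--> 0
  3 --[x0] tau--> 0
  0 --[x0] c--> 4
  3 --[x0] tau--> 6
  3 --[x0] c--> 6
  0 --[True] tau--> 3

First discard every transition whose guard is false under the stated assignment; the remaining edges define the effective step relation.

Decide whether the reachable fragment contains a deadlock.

Reachable = {0,3,6}
  0: tau→3  tau→6  [2 out]
  3: ∅  [STUCK]
  6: ∅  [STUCK]
witness 3: tau

Answer: DEADLOCK at state 3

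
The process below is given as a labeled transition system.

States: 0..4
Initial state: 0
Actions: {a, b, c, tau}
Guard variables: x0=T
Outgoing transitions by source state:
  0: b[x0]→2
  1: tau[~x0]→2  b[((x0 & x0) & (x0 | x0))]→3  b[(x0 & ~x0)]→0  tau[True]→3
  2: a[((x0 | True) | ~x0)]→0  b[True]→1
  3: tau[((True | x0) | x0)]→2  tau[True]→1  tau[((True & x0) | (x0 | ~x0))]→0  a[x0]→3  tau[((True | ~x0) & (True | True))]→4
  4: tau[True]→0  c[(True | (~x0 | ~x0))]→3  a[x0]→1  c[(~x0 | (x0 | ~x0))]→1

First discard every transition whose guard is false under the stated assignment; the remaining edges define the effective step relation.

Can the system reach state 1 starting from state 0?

Answer: REACHABLE

Trace:
After dropping false guards: 14 live edges.
depth 0: {0}
depth 1: {2}  now seen {0,2}
depth 2: {1}  now seen {0,1,2}
depth 3: {3}  now seen {0,1,2,3}
depth 4: {4}  now seen {0,1,2,3,4}
Reachable = {0,1,2,3,4}
Path to 1: b·b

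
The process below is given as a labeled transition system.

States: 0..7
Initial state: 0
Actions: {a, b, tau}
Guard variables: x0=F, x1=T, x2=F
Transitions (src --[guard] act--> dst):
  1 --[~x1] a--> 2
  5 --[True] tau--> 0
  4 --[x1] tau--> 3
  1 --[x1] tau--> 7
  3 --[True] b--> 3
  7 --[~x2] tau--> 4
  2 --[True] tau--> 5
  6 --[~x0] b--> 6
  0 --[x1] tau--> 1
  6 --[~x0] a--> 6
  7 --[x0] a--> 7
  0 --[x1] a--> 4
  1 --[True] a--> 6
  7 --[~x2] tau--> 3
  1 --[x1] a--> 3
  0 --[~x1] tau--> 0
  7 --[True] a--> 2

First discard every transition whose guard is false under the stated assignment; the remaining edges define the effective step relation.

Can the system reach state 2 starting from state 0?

Answer: REACHABLE

Trace:
After dropping false guards: 14 live edges.
L0 = {0}
L1 = {1,4}  total {0,1,4}
L2 = {3,6,7}  total {0,1,3,4,6,7}
L3 = {2}  total {0,1,2,3,4,6,7}
L4 = {5}  total {0,1,2,3,4,5,6,7}
Reachable = {0,1,2,3,4,5,6,7}
Path to 2: tau·tau·a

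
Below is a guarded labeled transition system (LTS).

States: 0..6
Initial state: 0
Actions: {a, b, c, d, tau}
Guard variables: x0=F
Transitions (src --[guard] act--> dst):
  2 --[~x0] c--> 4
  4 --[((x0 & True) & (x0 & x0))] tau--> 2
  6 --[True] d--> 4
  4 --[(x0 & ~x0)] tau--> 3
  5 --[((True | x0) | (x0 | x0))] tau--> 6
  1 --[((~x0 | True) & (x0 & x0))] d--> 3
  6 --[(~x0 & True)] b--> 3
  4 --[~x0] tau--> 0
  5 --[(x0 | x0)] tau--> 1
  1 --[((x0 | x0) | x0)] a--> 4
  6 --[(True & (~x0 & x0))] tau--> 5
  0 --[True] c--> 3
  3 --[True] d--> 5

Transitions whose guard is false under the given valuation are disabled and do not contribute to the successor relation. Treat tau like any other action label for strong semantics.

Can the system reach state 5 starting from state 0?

7 transition(s) survive guard evaluation.
Layer 0: {0}
Layer 1: {3}  total {0,3}
Layer 2: {5}  total {0,3,5}
Layer 3: {6}  total {0,3,5,6}
Layer 4: {4}  total {0,3,4,5,6}
Reachable = {0,3,4,5,6}
Path to 5: c·d

Answer: REACHABLE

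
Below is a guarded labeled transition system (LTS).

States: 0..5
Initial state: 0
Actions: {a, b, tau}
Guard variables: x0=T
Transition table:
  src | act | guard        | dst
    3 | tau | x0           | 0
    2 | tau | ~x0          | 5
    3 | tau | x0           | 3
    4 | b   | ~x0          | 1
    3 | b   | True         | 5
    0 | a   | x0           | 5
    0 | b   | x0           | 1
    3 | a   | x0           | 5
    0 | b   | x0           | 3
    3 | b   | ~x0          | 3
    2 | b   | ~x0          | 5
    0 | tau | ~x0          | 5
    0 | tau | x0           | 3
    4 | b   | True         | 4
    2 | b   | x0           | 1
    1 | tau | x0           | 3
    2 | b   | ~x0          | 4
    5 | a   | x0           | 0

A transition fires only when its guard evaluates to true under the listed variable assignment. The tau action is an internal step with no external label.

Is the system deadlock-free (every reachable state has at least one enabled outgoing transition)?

Answer: DEADLOCK-FREE

Analysis:
Reachable = {0,1,3,5}
  0: a→5  b→1  b→3  tau→3  [4 out]
  1: tau→3  [1 out]
  3: a→5  b→5  tau→0  tau→3  [4 out]
  5: a→0  [1 out]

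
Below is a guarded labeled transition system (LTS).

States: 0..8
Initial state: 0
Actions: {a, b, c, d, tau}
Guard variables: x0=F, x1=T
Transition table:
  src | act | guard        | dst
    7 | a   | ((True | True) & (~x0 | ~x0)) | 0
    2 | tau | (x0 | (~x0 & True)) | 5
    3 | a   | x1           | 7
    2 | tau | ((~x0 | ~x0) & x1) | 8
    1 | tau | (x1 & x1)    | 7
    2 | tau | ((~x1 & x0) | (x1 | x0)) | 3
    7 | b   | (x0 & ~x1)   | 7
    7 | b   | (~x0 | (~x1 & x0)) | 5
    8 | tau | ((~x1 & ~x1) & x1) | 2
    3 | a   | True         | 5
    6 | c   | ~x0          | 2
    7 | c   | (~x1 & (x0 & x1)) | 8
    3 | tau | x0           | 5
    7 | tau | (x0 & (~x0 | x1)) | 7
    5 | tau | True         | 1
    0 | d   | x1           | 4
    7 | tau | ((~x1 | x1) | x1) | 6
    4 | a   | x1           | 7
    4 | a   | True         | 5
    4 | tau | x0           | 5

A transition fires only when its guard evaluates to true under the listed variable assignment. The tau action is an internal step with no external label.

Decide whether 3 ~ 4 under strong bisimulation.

Answer: BISIMILAR

Working:
Bisimulation quotient by refinement:
  P[0] = {{0,1,2,3,4,5,6,7,8}}
  P[1] = {{0},{1,2,5},{3,4},{6},{7},{8}}
  P[2] = {{0},{1},{2},{3,4},{5},{6},{7},{8}}
Fixed point at round 3; 8 class(es).
[3]={3,4}  [4]={3,4}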